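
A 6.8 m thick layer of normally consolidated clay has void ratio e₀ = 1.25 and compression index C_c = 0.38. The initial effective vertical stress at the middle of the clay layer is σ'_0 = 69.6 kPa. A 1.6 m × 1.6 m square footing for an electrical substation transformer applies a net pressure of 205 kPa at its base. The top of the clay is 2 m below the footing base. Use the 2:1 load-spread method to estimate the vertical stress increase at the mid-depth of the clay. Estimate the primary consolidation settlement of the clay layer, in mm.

S_c ≈ 71.4 mm

Mid-depth of clay below the footing base: z = 2 + 6.8/2 = 5.4 m.
Stress increase at mid-clay by the 2:1 spreading method:
Δσ = qBL/((B+z)(L+z)) = 205×1.6×1.6/((1.6+5.4)(1.6+5.4)) = 10.71 kPa
Final effective stress: σ'_f = σ'_0 + Δσ = 69.6 + 10.71 = 80.31 kPa.
Normally consolidated clay, so the full stress increment lies on the virgin compression line:
S_c = C_c·H/(1+e₀)·log₁₀(σ'_f/σ'_0) = 0.38×6.8/(1+1.25)×log₁₀(80.31/69.6)
    = 1.1484 × 0.06216 = 0.07138 m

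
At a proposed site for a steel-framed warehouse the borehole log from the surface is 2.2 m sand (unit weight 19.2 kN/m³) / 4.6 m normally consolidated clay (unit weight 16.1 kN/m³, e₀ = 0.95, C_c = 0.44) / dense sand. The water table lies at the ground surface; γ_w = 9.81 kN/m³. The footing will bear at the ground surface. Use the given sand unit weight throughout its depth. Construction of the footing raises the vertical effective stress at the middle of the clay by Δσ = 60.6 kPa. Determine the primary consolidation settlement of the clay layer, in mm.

S_c ≈ 452 mm

Mid-depth of clay below the ground surface: z = 2.2 + 4.6/2 = 4.5 m.
Total vertical stress at mid-clay: σ_v = 19.2×2.2 + 16.1×2.3 = 79.27 kPa.
Pore pressure: u = 9.81×(4.5 − 0) = 44.145 kPa.
Initial effective stress: σ'_0 = σ_v − u = 79.27 − 44.145 = 35.125 kPa.
Final effective stress: σ'_f = σ'_0 + Δσ = 35.125 + 60.6 = 95.725 kPa.
Normally consolidated clay, so the full stress increment lies on the virgin compression line:
S_c = C_c·H/(1+e₀)·log₁₀(σ'_f/σ'_0) = 0.44×4.6/(1+0.95)×log₁₀(95.725/35.125)
    = 1.0379 × 0.43541 = 0.4519 m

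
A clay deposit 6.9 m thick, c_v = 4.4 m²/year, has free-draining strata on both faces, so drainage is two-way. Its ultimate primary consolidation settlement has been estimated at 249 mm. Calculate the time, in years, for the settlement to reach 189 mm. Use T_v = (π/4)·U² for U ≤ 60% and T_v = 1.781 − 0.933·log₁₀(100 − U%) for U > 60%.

t ≈ 1.33 years

Drainage path length: H_d = H/2 = 3.45 m (double drainage).
U = S(t)/S_ult = 189/249 = 0.759.
U > 60%: T_v = 1.781 − 0.933·log₁₀(100 − 75.904) = 0.49164.
t = T_v·H_d²/c_v = 0.49164×3.45²/4.4 = 1.33 years.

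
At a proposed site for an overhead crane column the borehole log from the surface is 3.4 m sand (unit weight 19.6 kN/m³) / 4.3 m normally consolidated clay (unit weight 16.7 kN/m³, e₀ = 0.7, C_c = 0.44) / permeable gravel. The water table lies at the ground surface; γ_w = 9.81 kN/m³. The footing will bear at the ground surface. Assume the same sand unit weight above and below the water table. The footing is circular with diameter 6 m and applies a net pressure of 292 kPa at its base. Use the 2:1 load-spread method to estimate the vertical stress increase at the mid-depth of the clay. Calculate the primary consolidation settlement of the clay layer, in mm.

Mid-depth of clay below the ground surface: z = 3.4 + 4.3/2 = 5.55 m.
Total vertical stress at mid-clay: σ_v = 19.6×3.4 + 16.7×2.15 = 102.54 kPa.
Pore pressure: u = 9.81×(5.55 − 0) = 54.446 kPa.
Initial effective stress: σ'_0 = σ_v − u = 102.54 − 54.446 = 48.094 kPa.
Stress increase at mid-clay by the 2:1 spreading method:
Δσ ≈ qD²/(D+z)² = 292×6²/(6+5.55)² = 78.799 kPa
Final effective stress: σ'_f = σ'_0 + Δσ = 48.094 + 78.799 = 126.89 kPa.
Normally consolidated clay, so the full stress increment lies on the virgin compression line:
S_c = C_c·H/(1+e₀)·log₁₀(σ'_f/σ'_0) = 0.44×4.3/(1+0.7)×log₁₀(126.89/48.094)
    = 1.1129 × 0.42134 = 0.4689 m

S_c ≈ 469 mm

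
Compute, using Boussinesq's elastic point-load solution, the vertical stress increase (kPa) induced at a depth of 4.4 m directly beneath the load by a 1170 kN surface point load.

Δσ_z ≈ 28.9 kPa

Boussinesq vertical stress below a point load on an elastic half-space:
Δσ_z = 3P/(2πz²) · [1 + (r/z)²]^(−5/2)
r/z = 0/4.4 = 0; [1+(r/z)²]^(−5/2) = 1.
Δσ_z = 3×1170/(2π×4.4²) × 1 = 28.855 × 1 = 28.86 kPa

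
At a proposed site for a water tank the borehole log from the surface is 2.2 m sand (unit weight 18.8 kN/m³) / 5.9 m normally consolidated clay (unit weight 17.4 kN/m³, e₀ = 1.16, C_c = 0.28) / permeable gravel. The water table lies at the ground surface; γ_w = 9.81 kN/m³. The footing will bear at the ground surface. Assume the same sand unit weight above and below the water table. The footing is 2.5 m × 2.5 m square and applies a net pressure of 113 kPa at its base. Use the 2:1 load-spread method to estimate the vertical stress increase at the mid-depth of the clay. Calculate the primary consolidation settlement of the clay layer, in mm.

S_c ≈ 83.6 mm

Mid-depth of clay below the ground surface: z = 2.2 + 5.9/2 = 5.15 m.
Total vertical stress at mid-clay: σ_v = 18.8×2.2 + 17.4×2.95 = 92.69 kPa.
Pore pressure: u = 9.81×(5.15 − 0) = 50.522 kPa.
Initial effective stress: σ'_0 = σ_v − u = 92.69 − 50.522 = 42.168 kPa.
Stress increase at mid-clay by the 2:1 spreading method:
Δσ = qBL/((B+z)(L+z)) = 113×2.5×2.5/((2.5+5.15)(2.5+5.15)) = 12.068 kPa
Final effective stress: σ'_f = σ'_0 + Δσ = 42.168 + 12.068 = 54.236 kPa.
Normally consolidated clay, so the full stress increment lies on the virgin compression line:
S_c = C_c·H/(1+e₀)·log₁₀(σ'_f/σ'_0) = 0.28×5.9/(1+1.16)×log₁₀(54.236/42.168)
    = 0.76481 × 0.1093 = 0.08359 m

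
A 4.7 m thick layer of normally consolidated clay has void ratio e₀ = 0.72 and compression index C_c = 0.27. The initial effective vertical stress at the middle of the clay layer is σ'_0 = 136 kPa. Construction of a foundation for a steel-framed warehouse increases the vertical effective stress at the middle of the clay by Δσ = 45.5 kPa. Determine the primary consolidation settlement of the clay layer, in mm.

S_c ≈ 92.5 mm

Final effective stress: σ'_f = σ'_0 + Δσ = 136 + 45.5 = 181.5 kPa.
Normally consolidated clay, so the full stress increment lies on the virgin compression line:
S_c = C_c·H/(1+e₀)·log₁₀(σ'_f/σ'_0) = 0.27×4.7/(1+0.72)×log₁₀(181.5/136)
    = 0.73779 × 0.12534 = 0.09247 m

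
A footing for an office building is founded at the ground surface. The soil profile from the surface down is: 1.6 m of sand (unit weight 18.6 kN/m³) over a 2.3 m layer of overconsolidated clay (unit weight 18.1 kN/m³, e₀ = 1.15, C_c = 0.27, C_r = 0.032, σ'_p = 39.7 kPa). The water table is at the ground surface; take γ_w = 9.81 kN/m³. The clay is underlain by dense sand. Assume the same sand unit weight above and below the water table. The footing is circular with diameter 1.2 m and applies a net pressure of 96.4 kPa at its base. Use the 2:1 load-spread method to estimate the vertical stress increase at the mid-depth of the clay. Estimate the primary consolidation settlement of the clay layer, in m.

Mid-depth of clay below the ground surface: z = 1.6 + 2.3/2 = 2.75 m.
Total vertical stress at mid-clay: σ_v = 18.6×1.6 + 18.1×1.15 = 50.575 kPa.
Pore pressure: u = 9.81×(2.75 − 0) = 26.978 kPa.
Initial effective stress: σ'_0 = σ_v − u = 50.575 − 26.978 = 23.597 kPa.
Stress increase at mid-clay by the 2:1 spreading method:
Δσ ≈ qD²/(D+z)² = 96.4×1.2²/(1.2+2.75)² = 8.897 kPa
Final effective stress: σ'_f = 23.597 + 8.897 = 32.494 kPa.
σ'_f = 32.494 ≤ σ'_p = 39.7 kPa, so the clay remains overconsolidated and only the recompression index applies:
S_c = C_r·H/(1+e₀)·log₁₀(σ'_f/σ'_0) = 0.032×2.3/2.15×log₁₀(32.494/23.597)
    = 0.034234 × 0.13895 = 0.004757 m

S_c ≈ 0.00476 m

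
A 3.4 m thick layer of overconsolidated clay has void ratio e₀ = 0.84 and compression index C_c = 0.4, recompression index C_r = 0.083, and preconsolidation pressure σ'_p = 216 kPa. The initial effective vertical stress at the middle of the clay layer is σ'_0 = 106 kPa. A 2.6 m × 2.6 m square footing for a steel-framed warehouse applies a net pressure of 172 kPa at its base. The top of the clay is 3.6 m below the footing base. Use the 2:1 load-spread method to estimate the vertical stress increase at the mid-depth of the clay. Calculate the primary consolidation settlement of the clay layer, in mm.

S_c ≈ 10.8 mm

Mid-depth of clay below the footing base: z = 3.6 + 3.4/2 = 5.3 m.
Stress increase at mid-clay by the 2:1 spreading method:
Δσ = qBL/((B+z)(L+z)) = 172×2.6×2.6/((2.6+5.3)(2.6+5.3)) = 18.63 kPa
Final effective stress: σ'_f = 106 + 18.63 = 124.63 kPa.
σ'_f = 124.63 ≤ σ'_p = 216 kPa, so the clay remains overconsolidated and only the recompression index applies:
S_c = C_r·H/(1+e₀)·log₁₀(σ'_f/σ'_0) = 0.083×3.4/1.84×log₁₀(124.63/106)
    = 0.15337 × 0.070317 = 0.01078 m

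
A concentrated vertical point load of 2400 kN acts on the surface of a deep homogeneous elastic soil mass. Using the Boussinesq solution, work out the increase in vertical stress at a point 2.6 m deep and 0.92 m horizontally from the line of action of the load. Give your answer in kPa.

Δσ_z ≈ 126 kPa

Boussinesq vertical stress below a point load on an elastic half-space:
Δσ_z = 3P/(2πz²) · [1 + (r/z)²]^(−5/2)
r/z = 0.92/2.6 = 0.35385; [1+(r/z)²]^(−5/2) = 0.74459.
Δσ_z = 3×2400/(2π×2.6²) × 0.74459 = 169.51 × 0.74459 = 126.2 kPa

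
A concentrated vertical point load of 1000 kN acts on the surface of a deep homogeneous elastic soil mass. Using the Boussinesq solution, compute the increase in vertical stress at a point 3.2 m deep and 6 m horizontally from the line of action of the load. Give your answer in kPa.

Δσ_z ≈ 1.08 kPa

Boussinesq vertical stress below a point load on an elastic half-space:
Δσ_z = 3P/(2πz²) · [1 + (r/z)²]^(−5/2)
r/z = 6/3.2 = 1.875; [1+(r/z)²]^(−5/2) = 0.023078.
Δσ_z = 3×1000/(2π×3.2²) × 0.023078 = 46.627 × 0.023078 = 1.076 kPa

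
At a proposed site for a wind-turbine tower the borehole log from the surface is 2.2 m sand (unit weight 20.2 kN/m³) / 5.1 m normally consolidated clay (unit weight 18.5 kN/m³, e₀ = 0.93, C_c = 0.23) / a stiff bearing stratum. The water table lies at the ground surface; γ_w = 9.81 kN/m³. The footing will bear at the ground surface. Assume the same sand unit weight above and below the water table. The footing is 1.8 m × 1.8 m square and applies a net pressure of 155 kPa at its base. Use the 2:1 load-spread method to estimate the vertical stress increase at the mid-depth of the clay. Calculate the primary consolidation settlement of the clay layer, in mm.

S_c ≈ 61 mm

Mid-depth of clay below the ground surface: z = 2.2 + 5.1/2 = 4.75 m.
Total vertical stress at mid-clay: σ_v = 20.2×2.2 + 18.5×2.55 = 91.615 kPa.
Pore pressure: u = 9.81×(4.75 − 0) = 46.598 kPa.
Initial effective stress: σ'_0 = σ_v − u = 91.615 − 46.598 = 45.017 kPa.
Stress increase at mid-clay by the 2:1 spreading method:
Δσ = qBL/((B+z)(L+z)) = 155×1.8×1.8/((1.8+4.75)(1.8+4.75)) = 11.706 kPa
Final effective stress: σ'_f = σ'_0 + Δσ = 45.017 + 11.706 = 56.723 kPa.
Normally consolidated clay, so the full stress increment lies on the virgin compression line:
S_c = C_c·H/(1+e₀)·log₁₀(σ'_f/σ'_0) = 0.23×5.1/(1+0.93)×log₁₀(56.723/45.017)
    = 0.60777 × 0.10038 = 0.06101 m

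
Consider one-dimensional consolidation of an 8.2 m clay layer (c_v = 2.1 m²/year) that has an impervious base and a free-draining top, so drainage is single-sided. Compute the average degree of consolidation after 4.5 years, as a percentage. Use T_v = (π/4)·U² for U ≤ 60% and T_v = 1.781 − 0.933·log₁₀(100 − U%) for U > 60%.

U ≈ 42.3 %

Drainage path length: H_d = H = 8.2 m (single drainage).
T_v = c_v·t/H_d² = 2.1×4.5/8.2² = 0.14054.
T_v = 0.14054 corresponds to the U ≤ 60% branch:
U = √(4T_v/π) = 0.423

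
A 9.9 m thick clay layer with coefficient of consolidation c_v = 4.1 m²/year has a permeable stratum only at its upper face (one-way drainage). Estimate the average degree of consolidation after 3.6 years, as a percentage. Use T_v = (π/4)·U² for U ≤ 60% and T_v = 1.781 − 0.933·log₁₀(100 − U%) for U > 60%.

Drainage path length: H_d = H = 9.9 m (single drainage).
T_v = c_v·t/H_d² = 4.1×3.6/9.9² = 0.1506.
T_v = 0.1506 corresponds to the U ≤ 60% branch:
U = √(4T_v/π) = 0.4379

U ≈ 43.8 %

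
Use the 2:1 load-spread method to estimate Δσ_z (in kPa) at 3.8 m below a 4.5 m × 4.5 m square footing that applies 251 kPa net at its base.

By the 2:1 method the load spreads at 1 horizontal : 2 vertical, so at depth z the loaded area has grown by z in each plan dimension:
Δσ = qBL/((B+z)(L+z)) = 251×4.5×4.5/((4.5+3.8)(4.5+3.8)) = 73.781 kPa

Δσ_z ≈ 73.8 kPa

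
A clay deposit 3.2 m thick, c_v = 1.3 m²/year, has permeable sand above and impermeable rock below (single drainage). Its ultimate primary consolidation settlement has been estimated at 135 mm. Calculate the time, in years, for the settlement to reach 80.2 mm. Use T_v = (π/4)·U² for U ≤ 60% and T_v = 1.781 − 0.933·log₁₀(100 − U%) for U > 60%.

Drainage path length: H_d = H = 3.2 m (single drainage).
U = S(t)/S_ult = 80.2/135 = 0.5941.
U ≤ 60%: T_v = (π/4)·U² = (π/4)×0.59407² = 0.27719.
t = T_v·H_d²/c_v = 0.27719×3.2²/1.3 = 2.183 years.

t ≈ 2.18 years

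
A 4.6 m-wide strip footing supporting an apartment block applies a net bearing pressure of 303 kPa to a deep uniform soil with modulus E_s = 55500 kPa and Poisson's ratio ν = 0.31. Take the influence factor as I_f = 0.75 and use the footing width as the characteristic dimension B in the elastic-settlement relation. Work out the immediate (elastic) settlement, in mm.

Immediate (elastic) settlement: S_e = q·B·(1−ν²)/E_s · I_f.
S_e = 303 × 4.6 × (1 − 0.31²) / 55500 × 0.75
    = 303 × 4.6 × 0.9039 / 55500 × 0.75
    = 0.01703 m = 17.03 mm

S_e ≈ 17 mm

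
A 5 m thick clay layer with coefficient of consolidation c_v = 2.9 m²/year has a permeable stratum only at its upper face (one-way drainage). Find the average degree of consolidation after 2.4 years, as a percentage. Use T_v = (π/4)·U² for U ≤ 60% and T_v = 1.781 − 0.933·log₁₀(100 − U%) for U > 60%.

U ≈ 59.5 %

Drainage path length: H_d = H = 5 m (single drainage).
T_v = c_v·t/H_d² = 2.9×2.4/5² = 0.2784.
T_v = 0.2784 corresponds to the U ≤ 60% branch:
U = √(4T_v/π) = 0.5954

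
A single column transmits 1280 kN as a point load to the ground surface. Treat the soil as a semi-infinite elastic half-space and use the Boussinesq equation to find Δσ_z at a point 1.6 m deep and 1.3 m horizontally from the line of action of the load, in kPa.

Δσ_z ≈ 67.2 kPa

Boussinesq vertical stress below a point load on an elastic half-space:
Δσ_z = 3P/(2πz²) · [1 + (r/z)²]^(−5/2)
r/z = 1.3/1.6 = 0.8125; [1+(r/z)²]^(−5/2) = 0.2816.
Δσ_z = 3×1280/(2π×1.6²) × 0.2816 = 238.73 × 0.2816 = 67.23 kPa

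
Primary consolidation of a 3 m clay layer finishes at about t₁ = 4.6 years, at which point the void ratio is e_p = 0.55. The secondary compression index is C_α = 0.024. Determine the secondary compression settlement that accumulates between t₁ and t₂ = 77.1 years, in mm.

S_s ≈ 56.9 mm

Secondary compression: S_s = C_α·H/(1+e_p)·log₁₀(t₂/t₁)
S_s = 0.024×3/(1+0.55)×log₁₀(77.1/4.6)
    = 0.04645 × 1.224 = 0.05687 m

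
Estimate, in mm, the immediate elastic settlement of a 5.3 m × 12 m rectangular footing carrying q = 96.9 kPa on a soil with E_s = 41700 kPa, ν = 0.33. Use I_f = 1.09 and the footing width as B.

S_e ≈ 12 mm

Immediate (elastic) settlement: S_e = q·B·(1−ν²)/E_s · I_f.
S_e = 96.9 × 5.3 × (1 − 0.33²) / 41700 × 1.09
    = 96.9 × 5.3 × 0.8911 / 41700 × 1.09
    = 0.01196 m = 11.96 mm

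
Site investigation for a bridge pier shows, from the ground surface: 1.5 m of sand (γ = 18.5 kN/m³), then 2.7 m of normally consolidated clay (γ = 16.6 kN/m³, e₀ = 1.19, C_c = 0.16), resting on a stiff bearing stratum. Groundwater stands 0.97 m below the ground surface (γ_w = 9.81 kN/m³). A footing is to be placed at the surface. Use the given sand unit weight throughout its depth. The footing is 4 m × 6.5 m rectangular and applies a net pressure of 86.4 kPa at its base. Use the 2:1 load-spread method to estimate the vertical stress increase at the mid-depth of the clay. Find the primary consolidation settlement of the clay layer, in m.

S_c ≈ 0.0638 m

Mid-depth of clay below the ground surface: z = 1.5 + 2.7/2 = 2.85 m.
Total vertical stress at mid-clay: σ_v = 18.5×1.5 + 16.6×1.35 = 50.16 kPa.
Pore pressure: u = 9.81×(2.85 − 0.97) = 18.443 kPa.
Initial effective stress: σ'_0 = σ_v − u = 50.16 − 18.443 = 31.717 kPa.
Stress increase at mid-clay by the 2:1 spreading method:
Δσ = qBL/((B+z)(L+z)) = 86.4×4×6.5/((4+2.85)(6.5+2.85)) = 35.074 kPa
Final effective stress: σ'_f = σ'_0 + Δσ = 31.717 + 35.074 = 66.791 kPa.
Normally consolidated clay, so the full stress increment lies on the virgin compression line:
S_c = C_c·H/(1+e₀)·log₁₀(σ'_f/σ'_0) = 0.16×2.7/(1+1.19)×log₁₀(66.791/31.717)
    = 0.19726 × 0.32343 = 0.0638 m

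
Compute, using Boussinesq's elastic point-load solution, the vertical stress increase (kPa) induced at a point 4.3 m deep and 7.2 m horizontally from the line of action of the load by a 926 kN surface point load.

Δσ_z ≈ 0.847 kPa

Boussinesq vertical stress below a point load on an elastic half-space:
Δσ_z = 3P/(2πz²) · [1 + (r/z)²]^(−5/2)
r/z = 7.2/4.3 = 1.6744; [1+(r/z)²]^(−5/2) = 0.03544.
Δσ_z = 3×926/(2π×4.3²) × 0.03544 = 23.912 × 0.03544 = 0.8474 kPa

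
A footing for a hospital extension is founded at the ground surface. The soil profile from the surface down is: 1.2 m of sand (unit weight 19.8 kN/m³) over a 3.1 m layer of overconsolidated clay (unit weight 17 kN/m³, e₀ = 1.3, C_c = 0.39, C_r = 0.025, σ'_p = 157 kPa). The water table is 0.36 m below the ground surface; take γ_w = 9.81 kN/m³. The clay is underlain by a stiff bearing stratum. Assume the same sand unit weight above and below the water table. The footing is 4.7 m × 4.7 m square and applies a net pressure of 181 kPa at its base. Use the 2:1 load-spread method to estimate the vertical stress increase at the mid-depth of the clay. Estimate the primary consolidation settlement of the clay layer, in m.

S_c ≈ 0.0192 m

Mid-depth of clay below the ground surface: z = 1.2 + 3.1/2 = 2.75 m.
Total vertical stress at mid-clay: σ_v = 19.8×1.2 + 17×1.55 = 50.11 kPa.
Pore pressure: u = 9.81×(2.75 − 0.36) = 23.446 kPa.
Initial effective stress: σ'_0 = σ_v − u = 50.11 − 23.446 = 26.664 kPa.
Stress increase at mid-clay by the 2:1 spreading method:
Δσ = qBL/((B+z)(L+z)) = 181×4.7×4.7/((4.7+2.75)(4.7+2.75)) = 72.038 kPa
Final effective stress: σ'_f = 26.664 + 72.038 = 98.702 kPa.
σ'_f = 98.702 ≤ σ'_p = 157 kPa, so the clay remains overconsolidated and only the recompression index applies:
S_c = C_r·H/(1+e₀)·log₁₀(σ'_f/σ'_0) = 0.025×3.1/2.3×log₁₀(98.702/26.664)
    = 0.033695 × 0.5684 = 0.01915 m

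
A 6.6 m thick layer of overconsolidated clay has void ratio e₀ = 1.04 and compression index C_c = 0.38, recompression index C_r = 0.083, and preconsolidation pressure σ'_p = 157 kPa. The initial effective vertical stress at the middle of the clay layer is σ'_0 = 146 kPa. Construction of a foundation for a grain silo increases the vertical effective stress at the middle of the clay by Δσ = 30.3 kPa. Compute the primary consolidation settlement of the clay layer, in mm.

Final effective stress: σ'_f = 146 + 30.3 = 176.3 kPa.
σ'_f = 176.3 > σ'_p = 157 kPa, so the stress path crosses the preconsolidation pressure — recompression up to σ'_p, then virgin compression beyond:
S_c = H/(1+e₀)·[C_r·log₁₀(σ'_p/σ'_0) + C_c·log₁₀(σ'_f/σ'_p)]
    = 6.6/2.04 × [0.083×log₁₀(157/146) + 0.38×log₁₀(176.3/157)]
    = 3.2353 × [0.0026184 + 0.019134] = 0.07038 m

S_c ≈ 70.4 mm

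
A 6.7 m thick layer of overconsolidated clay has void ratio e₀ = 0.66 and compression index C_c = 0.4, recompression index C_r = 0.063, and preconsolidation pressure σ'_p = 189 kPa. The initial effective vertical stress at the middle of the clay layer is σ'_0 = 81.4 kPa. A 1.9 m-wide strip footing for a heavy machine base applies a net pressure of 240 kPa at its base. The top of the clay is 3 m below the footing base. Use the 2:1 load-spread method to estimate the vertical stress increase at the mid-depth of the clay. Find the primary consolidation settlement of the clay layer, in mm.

S_c ≈ 57.2 mm

Mid-depth of clay below the footing base: z = 3 + 6.7/2 = 6.35 m.
Stress increase at mid-clay by the 2:1 spreading method:
Δσ = qB/(B+z) = 240×1.9/(1.9+6.35) = 55.273 kPa
Final effective stress: σ'_f = 81.4 + 55.273 = 136.67 kPa.
σ'_f = 136.67 ≤ σ'_p = 189 kPa, so the clay remains overconsolidated and only the recompression index applies:
S_c = C_r·H/(1+e₀)·log₁₀(σ'_f/σ'_0) = 0.063×6.7/1.66×log₁₀(136.67/81.4)
    = 0.25427 × 0.22505 = 0.05722 m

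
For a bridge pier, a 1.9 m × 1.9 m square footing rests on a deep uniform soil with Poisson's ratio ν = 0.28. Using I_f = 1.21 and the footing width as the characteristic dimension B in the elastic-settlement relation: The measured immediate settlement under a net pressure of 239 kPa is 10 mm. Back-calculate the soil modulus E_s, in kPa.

E_s ≈ 50600 kPa

S_e = q·B·(1−ν²)/E_s · I_f  ⇒  E_s = q·B·(1−ν²)·I_f / S_e.
E_s = 239 × 1.9 × 0.9216 × 1.21 / 0.01 = 50640 kPa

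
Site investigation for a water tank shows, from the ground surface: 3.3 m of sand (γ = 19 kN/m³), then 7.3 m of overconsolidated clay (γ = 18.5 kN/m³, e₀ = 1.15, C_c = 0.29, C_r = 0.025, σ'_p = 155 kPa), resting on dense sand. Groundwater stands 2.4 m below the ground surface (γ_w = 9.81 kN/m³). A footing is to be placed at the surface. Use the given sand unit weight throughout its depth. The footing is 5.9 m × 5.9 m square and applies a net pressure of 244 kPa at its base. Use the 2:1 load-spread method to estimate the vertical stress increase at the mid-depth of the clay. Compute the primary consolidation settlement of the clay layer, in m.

Mid-depth of clay below the ground surface: z = 3.3 + 7.3/2 = 6.95 m.
Total vertical stress at mid-clay: σ_v = 19×3.3 + 18.5×3.65 = 130.22 kPa.
Pore pressure: u = 9.81×(6.95 − 2.4) = 44.636 kPa.
Initial effective stress: σ'_0 = σ_v − u = 130.22 − 44.636 = 85.584 kPa.
Stress increase at mid-clay by the 2:1 spreading method:
Δσ = qBL/((B+z)(L+z)) = 244×5.9×5.9/((5.9+6.95)(5.9+6.95)) = 51.438 kPa
Final effective stress: σ'_f = 85.584 + 51.438 = 137.02 kPa.
σ'_f = 137.02 ≤ σ'_p = 155 kPa, so the clay remains overconsolidated and only the recompression index applies:
S_c = C_r·H/(1+e₀)·log₁₀(σ'_f/σ'_0) = 0.025×7.3/2.15×log₁₀(137.02/85.584)
    = 0.084883 × 0.20439 = 0.01735 m

S_c ≈ 0.0173 m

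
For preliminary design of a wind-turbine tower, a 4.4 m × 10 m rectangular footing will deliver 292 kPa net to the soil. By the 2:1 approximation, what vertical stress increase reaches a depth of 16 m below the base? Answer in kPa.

By the 2:1 method the load spreads at 1 horizontal : 2 vertical, so at depth z the loaded area has grown by z in each plan dimension:
Δσ = qBL/((B+z)(L+z)) = 292×4.4×10/((4.4+16)(10+16)) = 24.223 kPa

Δσ_z ≈ 24.2 kPa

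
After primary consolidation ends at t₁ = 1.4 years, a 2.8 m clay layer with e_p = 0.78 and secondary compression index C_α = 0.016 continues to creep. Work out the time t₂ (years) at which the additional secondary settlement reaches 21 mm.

t₂ ≈ 9.56 years

S_s = C_α·H/(1+e_p)·log₁₀(t₂/t₁) ⇒ log₁₀(t₂/t₁) = S_s·(1+e_p)/(C_α·H).
log₁₀(t₂/t₁) = 0.021 × (1+0.78) / (0.016×2.8) = 0.8344
t₂ = t₁ × 10^0.8344 = 1.4 × 6.829 = 9.561 years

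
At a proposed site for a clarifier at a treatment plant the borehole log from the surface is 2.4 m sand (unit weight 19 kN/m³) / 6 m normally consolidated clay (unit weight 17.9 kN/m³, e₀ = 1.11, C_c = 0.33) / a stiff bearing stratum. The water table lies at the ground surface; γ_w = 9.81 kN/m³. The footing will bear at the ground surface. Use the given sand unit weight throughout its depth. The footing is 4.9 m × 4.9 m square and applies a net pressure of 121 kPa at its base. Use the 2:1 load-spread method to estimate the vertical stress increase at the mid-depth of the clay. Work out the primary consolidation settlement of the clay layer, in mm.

S_c ≈ 189 mm

Mid-depth of clay below the ground surface: z = 2.4 + 6/2 = 5.4 m.
Total vertical stress at mid-clay: σ_v = 19×2.4 + 17.9×3 = 99.3 kPa.
Pore pressure: u = 9.81×(5.4 − 0) = 52.974 kPa.
Initial effective stress: σ'_0 = σ_v − u = 99.3 − 52.974 = 46.326 kPa.
Stress increase at mid-clay by the 2:1 spreading method:
Δσ = qBL/((B+z)(L+z)) = 121×4.9×4.9/((4.9+5.4)(4.9+5.4)) = 27.384 kPa
Final effective stress: σ'_f = σ'_0 + Δσ = 46.326 + 27.384 = 73.71 kPa.
Normally consolidated clay, so the full stress increment lies on the virgin compression line:
S_c = C_c·H/(1+e₀)·log₁₀(σ'_f/σ'_0) = 0.33×6/(1+1.11)×log₁₀(73.71/46.326)
    = 0.93839 × 0.2017 = 0.1893 m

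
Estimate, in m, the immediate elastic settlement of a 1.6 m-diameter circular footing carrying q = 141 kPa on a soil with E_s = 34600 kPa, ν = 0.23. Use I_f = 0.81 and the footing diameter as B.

Immediate (elastic) settlement: S_e = q·B·(1−ν²)/E_s · I_f.
S_e = 141 × 1.6 × (1 − 0.23²) / 34600 × 0.81
    = 141 × 1.6 × 0.9471 / 34600 × 0.81
    = 0.005002 m

S_e ≈ 0.005 m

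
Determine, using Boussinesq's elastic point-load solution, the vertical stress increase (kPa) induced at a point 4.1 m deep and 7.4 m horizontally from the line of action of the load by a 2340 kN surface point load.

Δσ_z ≈ 1.78 kPa

Boussinesq vertical stress below a point load on an elastic half-space:
Δσ_z = 3P/(2πz²) · [1 + (r/z)²]^(−5/2)
r/z = 7.4/4.1 = 1.8049; [1+(r/z)²]^(−5/2) = 0.026736.
Δσ_z = 3×2340/(2π×4.1²) × 0.026736 = 66.464 × 0.026736 = 1.777 kPa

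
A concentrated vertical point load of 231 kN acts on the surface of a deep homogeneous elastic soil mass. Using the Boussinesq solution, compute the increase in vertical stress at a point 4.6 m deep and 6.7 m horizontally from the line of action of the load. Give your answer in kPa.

Δσ_z ≈ 0.303 kPa

Boussinesq vertical stress below a point load on an elastic half-space:
Δσ_z = 3P/(2πz²) · [1 + (r/z)²]^(−5/2)
r/z = 6.7/4.6 = 1.4565; [1+(r/z)²]^(−5/2) = 0.058091.
Δσ_z = 3×231/(2π×4.6²) × 0.058091 = 5.2124 × 0.058091 = 0.3028 kPa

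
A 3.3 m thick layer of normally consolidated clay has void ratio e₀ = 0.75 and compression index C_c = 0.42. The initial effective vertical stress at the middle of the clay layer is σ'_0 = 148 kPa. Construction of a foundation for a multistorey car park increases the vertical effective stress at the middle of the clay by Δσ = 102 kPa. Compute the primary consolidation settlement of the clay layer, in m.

Final effective stress: σ'_f = σ'_0 + Δσ = 148 + 102 = 250 kPa.
Normally consolidated clay, so the full stress increment lies on the virgin compression line:
S_c = C_c·H/(1+e₀)·log₁₀(σ'_f/σ'_0) = 0.42×3.3/(1+0.75)×log₁₀(250/148)
    = 0.792 × 0.22768 = 0.1803 m

S_c ≈ 0.18 m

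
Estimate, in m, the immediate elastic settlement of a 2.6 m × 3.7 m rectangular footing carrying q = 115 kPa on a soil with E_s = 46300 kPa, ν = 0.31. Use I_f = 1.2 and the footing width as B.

S_e ≈ 0.007 m

Immediate (elastic) settlement: S_e = q·B·(1−ν²)/E_s · I_f.
S_e = 115 × 2.6 × (1 − 0.31²) / 46300 × 1.2
    = 115 × 2.6 × 0.9039 / 46300 × 1.2
    = 0.007005 m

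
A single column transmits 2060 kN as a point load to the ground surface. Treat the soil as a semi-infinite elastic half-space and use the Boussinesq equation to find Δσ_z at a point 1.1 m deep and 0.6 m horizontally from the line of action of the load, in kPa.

Δσ_z ≈ 424 kPa

Boussinesq vertical stress below a point load on an elastic half-space:
Δσ_z = 3P/(2πz²) · [1 + (r/z)²]^(−5/2)
r/z = 0.6/1.1 = 0.54545; [1+(r/z)²]^(−5/2) = 0.52145.
Δσ_z = 3×2060/(2π×1.1²) × 0.52145 = 812.87 × 0.52145 = 423.9 kPa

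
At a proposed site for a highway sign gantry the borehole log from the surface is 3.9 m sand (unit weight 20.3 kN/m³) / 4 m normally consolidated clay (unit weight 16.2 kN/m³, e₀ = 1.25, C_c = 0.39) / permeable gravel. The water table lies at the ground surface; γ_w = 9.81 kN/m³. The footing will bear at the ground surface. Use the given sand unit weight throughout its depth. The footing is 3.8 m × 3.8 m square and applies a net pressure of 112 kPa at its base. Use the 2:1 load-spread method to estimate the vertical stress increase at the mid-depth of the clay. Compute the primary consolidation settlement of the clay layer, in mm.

Mid-depth of clay below the ground surface: z = 3.9 + 4/2 = 5.9 m.
Total vertical stress at mid-clay: σ_v = 20.3×3.9 + 16.2×2 = 111.57 kPa.
Pore pressure: u = 9.81×(5.9 − 0) = 57.879 kPa.
Initial effective stress: σ'_0 = σ_v − u = 111.57 − 57.879 = 53.691 kPa.
Stress increase at mid-clay by the 2:1 spreading method:
Δσ = qBL/((B+z)(L+z)) = 112×3.8×3.8/((3.8+5.9)(3.8+5.9)) = 17.189 kPa
Final effective stress: σ'_f = σ'_0 + Δσ = 53.691 + 17.189 = 70.88 kPa.
Normally consolidated clay, so the full stress increment lies on the virgin compression line:
S_c = C_c·H/(1+e₀)·log₁₀(σ'_f/σ'_0) = 0.39×4/(1+1.25)×log₁₀(70.88/53.691)
    = 0.69333 × 0.12062 = 0.08363 m

S_c ≈ 83.6 mm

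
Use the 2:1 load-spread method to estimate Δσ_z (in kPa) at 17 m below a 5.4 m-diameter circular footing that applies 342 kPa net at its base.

By the 2:1 method the load spreads at 1 horizontal : 2 vertical, so at depth z the loaded area has grown by z in each plan dimension:
Δσ ≈ qD²/(D+z)² = 342×5.4²/(5.4+17)² = 19.875 kPa

Δσ_z ≈ 19.9 kPa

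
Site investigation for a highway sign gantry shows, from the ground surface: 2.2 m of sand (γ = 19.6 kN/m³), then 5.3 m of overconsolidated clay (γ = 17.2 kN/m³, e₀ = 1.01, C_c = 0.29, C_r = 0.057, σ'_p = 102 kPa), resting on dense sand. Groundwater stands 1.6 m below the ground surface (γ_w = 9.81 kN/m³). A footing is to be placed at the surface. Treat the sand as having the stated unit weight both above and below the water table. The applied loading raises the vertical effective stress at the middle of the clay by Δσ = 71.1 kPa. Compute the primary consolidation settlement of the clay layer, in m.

S_c ≈ 0.113 m

Mid-depth of clay below the ground surface: z = 2.2 + 5.3/2 = 4.85 m.
Total vertical stress at mid-clay: σ_v = 19.6×2.2 + 17.2×2.65 = 88.7 kPa.
Pore pressure: u = 9.81×(4.85 − 1.6) = 31.883 kPa.
Initial effective stress: σ'_0 = σ_v − u = 88.7 − 31.883 = 56.817 kPa.
Final effective stress: σ'_f = 56.817 + 71.1 = 127.92 kPa.
σ'_f = 127.92 > σ'_p = 102 kPa, so the stress path crosses the preconsolidation pressure — recompression up to σ'_p, then virgin compression beyond:
S_c = H/(1+e₀)·[C_r·log₁₀(σ'_p/σ'_0) + C_c·log₁₀(σ'_f/σ'_p)]
    = 5.3/2.01 × [0.057×log₁₀(102/56.817) + 0.29×log₁₀(127.92/102)]
    = 2.6368 × [0.014485 + 0.028518] = 0.1134 m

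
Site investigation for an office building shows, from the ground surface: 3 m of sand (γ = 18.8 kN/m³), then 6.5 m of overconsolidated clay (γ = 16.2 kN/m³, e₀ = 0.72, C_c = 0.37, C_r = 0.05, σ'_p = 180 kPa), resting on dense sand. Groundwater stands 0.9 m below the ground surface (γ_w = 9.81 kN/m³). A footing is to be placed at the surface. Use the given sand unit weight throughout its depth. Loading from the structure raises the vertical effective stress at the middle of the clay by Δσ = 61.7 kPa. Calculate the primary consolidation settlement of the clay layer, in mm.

Mid-depth of clay below the ground surface: z = 3 + 6.5/2 = 6.25 m.
Total vertical stress at mid-clay: σ_v = 18.8×3 + 16.2×3.25 = 109.05 kPa.
Pore pressure: u = 9.81×(6.25 − 0.9) = 52.483 kPa.
Initial effective stress: σ'_0 = σ_v − u = 109.05 − 52.483 = 56.567 kPa.
Final effective stress: σ'_f = 56.567 + 61.7 = 118.27 kPa.
σ'_f = 118.27 ≤ σ'_p = 180 kPa, so the clay remains overconsolidated and only the recompression index applies:
S_c = C_r·H/(1+e₀)·log₁₀(σ'_f/σ'_0) = 0.05×6.5/1.72×log₁₀(118.27/56.567)
    = 0.18896 × 0.32031 = 0.06052 m

S_c ≈ 60.5 mm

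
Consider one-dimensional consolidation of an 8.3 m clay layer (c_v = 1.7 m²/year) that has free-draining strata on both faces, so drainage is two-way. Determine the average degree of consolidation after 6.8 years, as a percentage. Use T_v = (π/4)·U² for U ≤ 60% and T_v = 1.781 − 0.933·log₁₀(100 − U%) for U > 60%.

Drainage path length: H_d = H/2 = 4.15 m (double drainage).
T_v = c_v·t/H_d² = 1.7×6.8/4.15² = 0.67121.
T_v = 0.67121 corresponds to the U > 60% branch:
U = 1 − 10^((1.781 − T_v)/0.933)/100 = 0.8453

U ≈ 84.5 %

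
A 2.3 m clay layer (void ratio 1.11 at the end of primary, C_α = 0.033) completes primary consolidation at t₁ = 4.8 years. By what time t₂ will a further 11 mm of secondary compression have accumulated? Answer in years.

t₂ ≈ 9.71 years

S_s = C_α·H/(1+e_p)·log₁₀(t₂/t₁) ⇒ log₁₀(t₂/t₁) = S_s·(1+e_p)/(C_α·H).
log₁₀(t₂/t₁) = 0.011 × (1+1.11) / (0.033×2.3) = 0.3058
t₂ = t₁ × 10^0.3058 = 4.8 × 2.022 = 9.706 years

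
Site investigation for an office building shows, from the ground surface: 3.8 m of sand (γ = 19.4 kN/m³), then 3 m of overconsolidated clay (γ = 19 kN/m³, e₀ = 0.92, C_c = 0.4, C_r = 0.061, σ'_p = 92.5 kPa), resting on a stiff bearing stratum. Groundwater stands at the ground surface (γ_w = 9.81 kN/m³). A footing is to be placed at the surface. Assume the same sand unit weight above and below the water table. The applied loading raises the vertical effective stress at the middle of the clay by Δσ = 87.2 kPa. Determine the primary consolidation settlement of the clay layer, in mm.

S_c ≈ 133 mm

Mid-depth of clay below the ground surface: z = 3.8 + 3/2 = 5.3 m.
Total vertical stress at mid-clay: σ_v = 19.4×3.8 + 19×1.5 = 102.22 kPa.
Pore pressure: u = 9.81×(5.3 − 0) = 51.993 kPa.
Initial effective stress: σ'_0 = σ_v − u = 102.22 − 51.993 = 50.227 kPa.
Final effective stress: σ'_f = 50.227 + 87.2 = 137.43 kPa.
σ'_f = 137.43 > σ'_p = 92.5 kPa, so the stress path crosses the preconsolidation pressure — recompression up to σ'_p, then virgin compression beyond:
S_c = H/(1+e₀)·[C_r·log₁₀(σ'_p/σ'_0) + C_c·log₁₀(σ'_f/σ'_p)]
    = 3/1.92 × [0.061×log₁₀(92.5/50.227) + 0.4×log₁₀(137.43/92.5)]
    = 1.5625 × [0.016177 + 0.068776] = 0.1327 m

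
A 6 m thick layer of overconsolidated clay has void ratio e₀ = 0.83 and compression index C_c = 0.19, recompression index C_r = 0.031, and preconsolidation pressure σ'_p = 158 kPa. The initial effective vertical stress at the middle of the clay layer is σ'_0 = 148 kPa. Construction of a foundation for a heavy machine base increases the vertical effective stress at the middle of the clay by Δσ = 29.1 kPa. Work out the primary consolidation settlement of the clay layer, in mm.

Final effective stress: σ'_f = 148 + 29.1 = 177.1 kPa.
σ'_f = 177.1 > σ'_p = 158 kPa, so the stress path crosses the preconsolidation pressure — recompression up to σ'_p, then virgin compression beyond:
S_c = H/(1+e₀)·[C_r·log₁₀(σ'_p/σ'_0) + C_c·log₁₀(σ'_f/σ'_p)]
    = 6/1.83 × [0.031×log₁₀(158/148) + 0.19×log₁₀(177.1/158)]
    = 3.2787 × [0.00088026 + 0.0094167] = 0.03376 m

S_c ≈ 33.8 mm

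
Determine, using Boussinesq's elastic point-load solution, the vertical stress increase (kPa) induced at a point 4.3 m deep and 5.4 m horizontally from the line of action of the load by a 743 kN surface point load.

Δσ_z ≈ 1.8 kPa

Boussinesq vertical stress below a point load on an elastic half-space:
Δσ_z = 3P/(2πz²) · [1 + (r/z)²]^(−5/2)
r/z = 5.4/4.3 = 1.2558; [1+(r/z)²]^(−5/2) = 0.093796.
Δσ_z = 3×743/(2π×4.3²) × 0.093796 = 19.186 × 0.093796 = 1.8 kPa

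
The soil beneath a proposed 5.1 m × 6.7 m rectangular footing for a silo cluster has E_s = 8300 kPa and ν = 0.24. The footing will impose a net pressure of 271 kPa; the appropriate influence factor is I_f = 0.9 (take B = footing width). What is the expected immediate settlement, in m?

Immediate (elastic) settlement: S_e = q·B·(1−ν²)/E_s · I_f.
S_e = 271 × 5.1 × (1 − 0.24²) / 8300 × 0.9
    = 271 × 5.1 × 0.9424 / 8300 × 0.9
    = 0.1412 m

S_e ≈ 0.141 m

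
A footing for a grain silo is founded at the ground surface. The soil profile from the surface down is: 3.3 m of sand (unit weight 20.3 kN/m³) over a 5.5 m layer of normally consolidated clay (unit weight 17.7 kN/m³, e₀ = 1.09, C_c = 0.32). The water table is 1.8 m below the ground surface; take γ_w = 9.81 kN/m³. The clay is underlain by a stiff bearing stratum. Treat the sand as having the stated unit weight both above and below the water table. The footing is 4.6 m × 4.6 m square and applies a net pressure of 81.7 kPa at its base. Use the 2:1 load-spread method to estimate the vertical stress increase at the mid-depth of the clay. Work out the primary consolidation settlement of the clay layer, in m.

Mid-depth of clay below the ground surface: z = 3.3 + 5.5/2 = 6.05 m.
Total vertical stress at mid-clay: σ_v = 20.3×3.3 + 17.7×2.75 = 115.66 kPa.
Pore pressure: u = 9.81×(6.05 − 1.8) = 41.693 kPa.
Initial effective stress: σ'_0 = σ_v − u = 115.66 − 41.693 = 73.967 kPa.
Stress increase at mid-clay by the 2:1 spreading method:
Δσ = qBL/((B+z)(L+z)) = 81.7×4.6×4.6/((4.6+6.05)(4.6+6.05)) = 15.242 kPa
Final effective stress: σ'_f = σ'_0 + Δσ = 73.967 + 15.242 = 89.209 kPa.
Normally consolidated clay, so the full stress increment lies on the virgin compression line:
S_c = C_c·H/(1+e₀)·log₁₀(σ'_f/σ'_0) = 0.32×5.5/(1+1.09)×log₁₀(89.209/73.967)
    = 0.84211 × 0.081371 = 0.06852 m

S_c ≈ 0.0685 m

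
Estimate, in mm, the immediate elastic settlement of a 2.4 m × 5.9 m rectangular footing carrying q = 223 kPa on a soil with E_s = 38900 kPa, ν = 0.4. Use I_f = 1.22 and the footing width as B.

S_e ≈ 14.1 mm

Immediate (elastic) settlement: S_e = q·B·(1−ν²)/E_s · I_f.
S_e = 223 × 2.4 × (1 − 0.4²) / 38900 × 1.22
    = 223 × 2.4 × 0.84 / 38900 × 1.22
    = 0.0141 m = 14.1 mm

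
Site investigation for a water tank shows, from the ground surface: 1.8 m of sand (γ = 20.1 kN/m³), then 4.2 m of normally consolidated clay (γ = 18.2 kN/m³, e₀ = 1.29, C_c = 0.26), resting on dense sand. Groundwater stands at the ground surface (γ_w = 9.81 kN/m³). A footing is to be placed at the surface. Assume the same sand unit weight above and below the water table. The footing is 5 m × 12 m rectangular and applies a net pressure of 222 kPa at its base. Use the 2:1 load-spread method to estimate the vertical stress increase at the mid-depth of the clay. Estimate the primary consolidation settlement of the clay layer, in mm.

S_c ≈ 266 mm

Mid-depth of clay below the ground surface: z = 1.8 + 4.2/2 = 3.9 m.
Total vertical stress at mid-clay: σ_v = 20.1×1.8 + 18.2×2.1 = 74.4 kPa.
Pore pressure: u = 9.81×(3.9 − 0) = 38.259 kPa.
Initial effective stress: σ'_0 = σ_v − u = 74.4 − 38.259 = 36.141 kPa.
Stress increase at mid-clay by the 2:1 spreading method:
Δσ = qBL/((B+z)(L+z)) = 222×5×12/((5+3.9)(12+3.9)) = 94.128 kPa
Final effective stress: σ'_f = σ'_0 + Δσ = 36.141 + 94.128 = 130.27 kPa.
Normally consolidated clay, so the full stress increment lies on the virgin compression line:
S_c = C_c·H/(1+e₀)·log₁₀(σ'_f/σ'_0) = 0.26×4.2/(1+1.29)×log₁₀(130.27/36.141)
    = 0.47686 × 0.55684 = 0.2655 m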